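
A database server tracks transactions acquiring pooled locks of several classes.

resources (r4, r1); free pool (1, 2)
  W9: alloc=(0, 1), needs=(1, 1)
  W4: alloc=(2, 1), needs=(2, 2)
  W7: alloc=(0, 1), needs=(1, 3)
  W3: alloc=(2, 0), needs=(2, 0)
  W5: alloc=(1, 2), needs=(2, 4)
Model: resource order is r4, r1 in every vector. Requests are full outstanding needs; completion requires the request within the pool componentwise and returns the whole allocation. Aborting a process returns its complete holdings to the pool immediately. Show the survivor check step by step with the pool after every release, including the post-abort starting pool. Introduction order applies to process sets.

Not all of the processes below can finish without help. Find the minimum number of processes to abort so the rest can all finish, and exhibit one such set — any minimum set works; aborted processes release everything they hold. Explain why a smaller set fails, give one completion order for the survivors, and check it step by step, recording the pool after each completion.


Minimum abort set: W5.
Key observation: before aborting W5, W4 was permanently blocked — no order could ever run it; afterwards it completes at step 2.
Minimality: the empty abort set fails — the state is deadlocked as it stands.
The survivors complete as W7, W4, W9, W3. Step-by-step check (starting from the post-abort pool):
  pool = (2, 4)
  W7: need (1, 3) fits (2, 4); releases (0, 1), pool now (2, 5)
  W4: need (2, 2) fits (2, 5); releases (2, 1), pool now (4, 6)
  W9: need (1, 1) fits (4, 6); releases (0, 1), pool now (4, 7)
  W3: need (2, 0) fits (4, 7); releases (2, 0), pool now (6, 7)


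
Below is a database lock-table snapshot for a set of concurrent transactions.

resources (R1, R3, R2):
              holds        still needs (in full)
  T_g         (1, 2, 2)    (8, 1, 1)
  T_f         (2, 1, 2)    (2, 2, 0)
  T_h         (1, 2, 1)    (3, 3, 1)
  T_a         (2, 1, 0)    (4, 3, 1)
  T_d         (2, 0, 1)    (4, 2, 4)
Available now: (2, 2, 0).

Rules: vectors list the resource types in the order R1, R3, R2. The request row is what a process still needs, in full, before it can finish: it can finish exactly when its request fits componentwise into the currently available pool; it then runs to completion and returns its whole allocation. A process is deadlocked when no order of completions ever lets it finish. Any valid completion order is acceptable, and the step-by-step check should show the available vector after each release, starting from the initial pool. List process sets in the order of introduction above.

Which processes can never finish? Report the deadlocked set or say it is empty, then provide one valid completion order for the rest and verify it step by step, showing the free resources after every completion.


Deadlocked set: T_g and T_d.
Key observation: after T_f, T_a, T_h the pool peaks at (7, 6, 3), and each blocked process is short somewhere: T_g on R1; T_d on R2.
The rest can finish in the order T_f, T_a, T_h. Verifying each step:
  pool = (2, 2, 0)
  T_f: need (2, 2, 0) fits (2, 2, 0); releases (2, 1, 2), pool now (4, 3, 2)
  T_a: need (4, 3, 1) fits (4, 3, 2); releases (2, 1, 0), pool now (6, 4, 2)
  T_h: need (3, 3, 1) fits (6, 4, 2); releases (1, 2, 1), pool now (7, 6, 3)
The blocked processes can never fit:
  T_g cannot run: need (8, 1, 1) vs free (7, 6, 3) (insufficient R1)
  T_d cannot run: need (4, 2, 4) vs free (7, 6, 3) (insufficient R2)


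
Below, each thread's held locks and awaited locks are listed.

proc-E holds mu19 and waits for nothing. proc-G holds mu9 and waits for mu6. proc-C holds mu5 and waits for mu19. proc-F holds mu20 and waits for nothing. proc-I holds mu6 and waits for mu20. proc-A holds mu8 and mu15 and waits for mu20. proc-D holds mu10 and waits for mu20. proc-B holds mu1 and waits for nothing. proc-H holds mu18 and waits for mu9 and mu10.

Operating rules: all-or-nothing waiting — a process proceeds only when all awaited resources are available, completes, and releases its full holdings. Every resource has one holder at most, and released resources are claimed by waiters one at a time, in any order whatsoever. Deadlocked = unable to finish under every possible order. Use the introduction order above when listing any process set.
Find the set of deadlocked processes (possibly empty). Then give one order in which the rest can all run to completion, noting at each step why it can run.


No process is deadlocked.
Key observation: the waits form no ring: some process can always run, and its releases unblock the others one by one.
A valid finishing order for the others: proc-F, proc-E, proc-B, proc-I, proc-C, proc-A, proc-G, proc-D, proc-H.
Verifying each step:
  proc-F: no waits; runs immediately, freeing mu20
  proc-E: no waits; runs immediately, freeing mu19
  proc-B: no waits; runs immediately, freeing mu1
  run proc-I (all its waits — mu20 — are resolved); releases mu6
  run proc-C (all its waits — mu19 — are resolved); releases mu5
  run proc-A (all its waits — mu20 — are resolved); releases mu8 and mu15
  run proc-G (all its waits — mu6 — are resolved); releases mu9
  run proc-D (all its waits — mu20 — are resolved); releases mu10
  run proc-H (all its waits — mu9 and mu10 — are resolved); releases mu18


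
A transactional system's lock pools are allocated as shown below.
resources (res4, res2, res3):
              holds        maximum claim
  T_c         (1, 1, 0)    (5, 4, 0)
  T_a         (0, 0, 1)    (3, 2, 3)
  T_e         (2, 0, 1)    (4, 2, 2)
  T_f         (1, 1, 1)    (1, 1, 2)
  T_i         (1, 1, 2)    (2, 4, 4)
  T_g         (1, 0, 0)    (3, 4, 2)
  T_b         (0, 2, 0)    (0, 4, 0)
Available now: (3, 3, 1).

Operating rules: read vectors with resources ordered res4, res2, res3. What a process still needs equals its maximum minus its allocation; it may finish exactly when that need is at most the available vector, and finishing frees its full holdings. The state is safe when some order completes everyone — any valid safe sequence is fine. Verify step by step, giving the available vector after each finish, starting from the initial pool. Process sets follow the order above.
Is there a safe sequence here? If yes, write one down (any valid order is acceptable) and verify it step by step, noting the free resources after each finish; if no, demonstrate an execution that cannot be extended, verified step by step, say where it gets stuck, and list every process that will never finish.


SAFE, for example via the order T_b, T_f, T_e, T_g, T_c, T_a, T_i.
Key observation: the order's first zero-slack moment is T_f ((0, 0, 1) needed, (3, 5, 1) free — a requested resource with nothing to spare).
Walking it through:
  pool = (3, 3, 1)
  run T_b (needs (0, 2, 0), free (3, 3, 1)); after release of (0, 2, 0) the pool is (3, 5, 1)
  run T_f (needs (0, 0, 1), free (3, 5, 1)); after release of (1, 1, 1) the pool is (4, 6, 2)
  run T_e (needs (2, 2, 1), free (4, 6, 2)); after release of (2, 0, 1) the pool is (6, 6, 3)
  run T_g (needs (2, 4, 2), free (6, 6, 3)); after release of (1, 0, 0) the pool is (7, 6, 3)
  run T_c (needs (4, 3, 0), free (7, 6, 3)); after release of (1, 1, 0) the pool is (8, 7, 3)
  run T_a (needs (3, 2, 2), free (8, 7, 3)); after release of (0, 0, 1) the pool is (8, 7, 4)
  run T_i (needs (1, 3, 2), free (8, 7, 4)); after release of (1, 1, 2) the pool is (9, 8, 6)


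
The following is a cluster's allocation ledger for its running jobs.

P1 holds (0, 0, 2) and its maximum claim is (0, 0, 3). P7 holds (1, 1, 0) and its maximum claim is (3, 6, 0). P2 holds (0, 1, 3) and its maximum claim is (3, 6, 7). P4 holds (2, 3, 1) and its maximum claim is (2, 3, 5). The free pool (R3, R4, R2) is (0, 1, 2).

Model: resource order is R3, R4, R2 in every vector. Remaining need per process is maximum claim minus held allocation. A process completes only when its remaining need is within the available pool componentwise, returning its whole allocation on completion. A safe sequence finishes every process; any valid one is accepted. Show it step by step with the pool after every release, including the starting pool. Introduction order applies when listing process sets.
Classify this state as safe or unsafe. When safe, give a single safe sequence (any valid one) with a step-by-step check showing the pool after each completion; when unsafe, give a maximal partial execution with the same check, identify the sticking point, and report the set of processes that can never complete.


The state is UNSAFE.
Key observation: the wall is R4: completing P1, P4 brings the pool only to (2, 4, 5), and all the rest need more.
The run P1, P4 cannot be extended any further. Walking it through:
  pool = (0, 1, 2)
  P1 needs (0, 0, 1) <= (0, 1, 2) -> finishes; pool += (0, 0, 2) = (0, 1, 4)
  P4 needs (0, 0, 4) <= (0, 1, 4) -> finishes; pool += (2, 3, 1) = (2, 4, 5)
  P7 cannot run: need (2, 5, 0) vs free (2, 4, 5) (insufficient R4)
  P2 cannot run: need (3, 5, 4) vs free (2, 4, 5) (insufficient R3 and R4)
Permanently blocked: P7 and P2.


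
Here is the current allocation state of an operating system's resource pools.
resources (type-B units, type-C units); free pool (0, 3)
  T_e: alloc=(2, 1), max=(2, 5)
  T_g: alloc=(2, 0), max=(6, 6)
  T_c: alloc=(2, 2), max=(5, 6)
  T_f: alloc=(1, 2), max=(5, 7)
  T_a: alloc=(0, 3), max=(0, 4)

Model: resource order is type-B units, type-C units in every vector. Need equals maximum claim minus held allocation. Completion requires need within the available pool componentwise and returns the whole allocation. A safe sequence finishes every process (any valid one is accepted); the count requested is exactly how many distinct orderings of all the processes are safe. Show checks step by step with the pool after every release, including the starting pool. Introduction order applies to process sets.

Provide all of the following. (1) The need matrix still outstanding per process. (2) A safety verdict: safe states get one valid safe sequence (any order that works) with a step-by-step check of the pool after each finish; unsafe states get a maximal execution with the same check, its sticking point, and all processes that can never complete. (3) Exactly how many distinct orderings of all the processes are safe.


(1) Outstanding need per process (order type-B units, type-C units):
  T_e: (0, 4)
  T_g: (4, 6)
  T_c: (3, 4)
  T_f: (4, 5)
  T_a: (0, 1)
(2) UNSAFE.
Key observation: type-B units is the bottleneck — with T_a, T_e done the pool holds (2, 7), short of every remaining need.
Going as far as possible: T_a, T_e; after that, nothing fits. Step-by-step check:
  pool = (0, 3)
  T_a needs (0, 1) <= (0, 3) -> finishes; pool += (0, 3) = (0, 6)
  T_e needs (0, 4) <= (0, 6) -> finishes; pool += (2, 1) = (2, 7)
  T_g still needs (4, 6) but only (2, 7) is free — short on type-B units
  T_c still needs (3, 4) but only (2, 7) is free — short on type-B units
  T_f still needs (4, 5) but only (2, 7) is free — short on type-B units
Permanently blocked: T_g, T_c and T_f.
(3) Precisely 0 of the possible complete orderings are safe sequences.


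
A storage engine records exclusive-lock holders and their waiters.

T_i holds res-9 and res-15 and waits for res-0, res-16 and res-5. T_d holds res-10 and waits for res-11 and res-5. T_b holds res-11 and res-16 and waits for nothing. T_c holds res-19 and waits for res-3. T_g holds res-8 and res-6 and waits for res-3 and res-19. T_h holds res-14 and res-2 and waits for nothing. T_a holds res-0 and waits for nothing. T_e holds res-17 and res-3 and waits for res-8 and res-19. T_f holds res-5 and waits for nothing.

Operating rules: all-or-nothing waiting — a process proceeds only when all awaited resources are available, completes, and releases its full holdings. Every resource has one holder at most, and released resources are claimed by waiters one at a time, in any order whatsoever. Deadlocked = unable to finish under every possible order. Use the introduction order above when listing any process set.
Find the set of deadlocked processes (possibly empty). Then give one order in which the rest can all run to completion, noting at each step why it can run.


The deadlocked set is T_c, T_g and T_e.
Key observation: T_c -> T_e -> T_c is a circular wait — nothing in it can go first; T_g is caught in further circular waits.
One completion order for the rest: T_a, T_f, T_b, T_h, T_d, T_i.
Step-by-step check:
  T_a: no waits; runs immediately, freeing res-0
  T_f: no waits; runs immediately, freeing res-5
  T_b: no waits; runs immediately, freeing res-11 and res-16
  T_h: no waits; runs immediately, freeing res-14 and res-2
  run T_d (all its waits — res-11 and res-5 — are resolved); releases res-10
  run T_i (all its waits — res-0, res-16 and res-5 — are resolved); releases res-9 and res-15


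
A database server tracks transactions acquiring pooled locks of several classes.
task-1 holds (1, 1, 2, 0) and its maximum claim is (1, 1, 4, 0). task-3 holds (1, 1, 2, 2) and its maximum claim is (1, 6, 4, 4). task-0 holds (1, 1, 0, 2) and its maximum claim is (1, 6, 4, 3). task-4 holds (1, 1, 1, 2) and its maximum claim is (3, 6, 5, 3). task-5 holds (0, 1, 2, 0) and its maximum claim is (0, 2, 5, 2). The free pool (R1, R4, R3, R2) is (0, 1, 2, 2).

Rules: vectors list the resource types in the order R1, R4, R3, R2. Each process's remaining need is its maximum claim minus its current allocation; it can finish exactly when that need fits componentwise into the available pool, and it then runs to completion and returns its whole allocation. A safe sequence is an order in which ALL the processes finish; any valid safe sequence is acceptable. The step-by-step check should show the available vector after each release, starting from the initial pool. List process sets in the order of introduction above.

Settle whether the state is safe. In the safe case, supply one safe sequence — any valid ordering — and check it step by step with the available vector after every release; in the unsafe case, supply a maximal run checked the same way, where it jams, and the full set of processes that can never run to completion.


UNSAFE — no complete ordering exists.
Key observation: after task-1, task-5 complete, (1, 3, 6, 2) is the best the pool ever gets, yet each leftover process wants more R4.
Going as far as possible: task-1, task-5; after that, nothing fits. Step-by-step check:
  pool = (0, 1, 2, 2)
  task-1 needs (0, 0, 2, 0) <= (0, 1, 2, 2) -> finishes; pool += (1, 1, 2, 0) = (1, 2, 4, 2)
  task-5 needs (0, 1, 3, 2) <= (1, 2, 4, 2) -> finishes; pool += (0, 1, 2, 0) = (1, 3, 6, 2)
  blocked: task-3 wants (0, 5, 2, 2), pool (1, 3, 6, 2) — not enough R4
  blocked: task-0 wants (0, 5, 4, 1), pool (1, 3, 6, 2) — not enough R4
  blocked: task-4 wants (2, 5, 4, 1), pool (1, 3, 6, 2) — not enough R1 and R4
Processes that can never finish: task-3, task-0 and task-4.


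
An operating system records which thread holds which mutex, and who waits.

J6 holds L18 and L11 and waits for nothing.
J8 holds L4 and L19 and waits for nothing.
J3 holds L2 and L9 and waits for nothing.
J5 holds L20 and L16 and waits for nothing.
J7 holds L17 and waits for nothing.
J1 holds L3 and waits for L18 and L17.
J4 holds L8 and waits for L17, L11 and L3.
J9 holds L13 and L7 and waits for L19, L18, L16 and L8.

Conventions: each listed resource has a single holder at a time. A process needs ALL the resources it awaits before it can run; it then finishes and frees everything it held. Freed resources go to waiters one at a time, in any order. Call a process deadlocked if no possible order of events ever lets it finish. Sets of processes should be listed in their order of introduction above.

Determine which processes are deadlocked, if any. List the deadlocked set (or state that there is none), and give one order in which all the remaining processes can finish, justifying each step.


The deadlocked set is empty.
Key observation: every chain of waits terminates; starting from the processes that wait on nothing, all the rest unlock in turn.
One completion order for the rest: J3, J8, J6, J7, J1, J5, J4, J9.
Verifying each step:
  J3 waits on nothing -> runs at once and releases L2 and L9
  J8 waits on nothing -> runs at once and releases L4 and L19
  J6 waits on nothing -> runs at once and releases L18 and L11
  J7 waits on nothing -> runs at once and releases L17
  J1 waits on L18 and L17 — all released -> runs and releases L3
  J5 waits on nothing -> runs at once and releases L20 and L16
  J4 waits on L17, L11 and L3 — all released -> runs and releases L8
  J9 waits on L19, L18, L16 and L8 — all released -> runs and releases L13 and L7


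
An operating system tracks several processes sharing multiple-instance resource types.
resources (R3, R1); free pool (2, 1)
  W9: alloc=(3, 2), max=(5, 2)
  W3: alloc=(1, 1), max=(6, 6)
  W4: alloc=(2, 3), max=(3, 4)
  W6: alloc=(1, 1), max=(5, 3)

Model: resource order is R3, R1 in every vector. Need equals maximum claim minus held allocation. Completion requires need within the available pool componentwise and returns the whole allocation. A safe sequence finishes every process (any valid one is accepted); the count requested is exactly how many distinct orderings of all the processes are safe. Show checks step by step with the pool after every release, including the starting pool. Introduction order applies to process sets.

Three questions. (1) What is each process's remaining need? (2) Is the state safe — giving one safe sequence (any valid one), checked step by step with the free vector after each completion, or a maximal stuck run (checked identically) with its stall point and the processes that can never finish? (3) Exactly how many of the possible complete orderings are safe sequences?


(1) Outstanding need per process (order R3, R1):
  W9: (2, 0)
  W3: (5, 5)
  W4: (1, 1)
  W6: (4, 2)
(2) The state is SAFE; one workable sequence: W9, W4, W3, W6.
Key observation: at W9 the run first touches a limit — (2, 0) against (2, 1), exact on a resource it actually requests.
Walking it through:
  pool = (2, 1)
  run W9 (needs (2, 0), free (2, 1)); after release of (3, 2) the pool is (5, 3)
  run W4 (needs (1, 1), free (5, 3)); after release of (2, 3) the pool is (7, 6)
  run W3 (needs (5, 5), free (7, 6)); after release of (1, 1) the pool is (8, 7)
  run W6 (needs (4, 2), free (8, 7)); after release of (1, 1) the pool is (9, 8)
(3) Precisely 7 of the possible complete orderings are safe sequences.


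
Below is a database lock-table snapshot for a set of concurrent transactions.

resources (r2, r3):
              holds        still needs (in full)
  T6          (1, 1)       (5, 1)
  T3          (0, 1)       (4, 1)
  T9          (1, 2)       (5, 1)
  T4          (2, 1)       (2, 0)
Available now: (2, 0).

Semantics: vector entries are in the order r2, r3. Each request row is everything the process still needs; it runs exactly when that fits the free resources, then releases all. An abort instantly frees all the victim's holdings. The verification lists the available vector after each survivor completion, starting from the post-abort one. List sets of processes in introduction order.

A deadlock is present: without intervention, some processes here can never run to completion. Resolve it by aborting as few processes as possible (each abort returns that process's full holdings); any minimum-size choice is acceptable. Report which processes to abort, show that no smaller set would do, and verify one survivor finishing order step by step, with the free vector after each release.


The answer: abort T6.
Key observation: T9 was stuck for good until T6 gave back (1, 1); in the order shown it finishes at step 2.
Minimality: the empty abort set fails — the state is deadlocked as it stands.
The survivors complete as T4, T9, T3. Check, step by step (starting from the post-abort pool):
  pool = (3, 1)
  T4 needs (2, 0) <= (3, 1) -> finishes; pool += (2, 1) = (5, 2)
  T9 needs (5, 1) <= (5, 2) -> finishes; pool += (1, 2) = (6, 4)
  T3 needs (4, 1) <= (6, 4) -> finishes; pool += (0, 1) = (6, 5)


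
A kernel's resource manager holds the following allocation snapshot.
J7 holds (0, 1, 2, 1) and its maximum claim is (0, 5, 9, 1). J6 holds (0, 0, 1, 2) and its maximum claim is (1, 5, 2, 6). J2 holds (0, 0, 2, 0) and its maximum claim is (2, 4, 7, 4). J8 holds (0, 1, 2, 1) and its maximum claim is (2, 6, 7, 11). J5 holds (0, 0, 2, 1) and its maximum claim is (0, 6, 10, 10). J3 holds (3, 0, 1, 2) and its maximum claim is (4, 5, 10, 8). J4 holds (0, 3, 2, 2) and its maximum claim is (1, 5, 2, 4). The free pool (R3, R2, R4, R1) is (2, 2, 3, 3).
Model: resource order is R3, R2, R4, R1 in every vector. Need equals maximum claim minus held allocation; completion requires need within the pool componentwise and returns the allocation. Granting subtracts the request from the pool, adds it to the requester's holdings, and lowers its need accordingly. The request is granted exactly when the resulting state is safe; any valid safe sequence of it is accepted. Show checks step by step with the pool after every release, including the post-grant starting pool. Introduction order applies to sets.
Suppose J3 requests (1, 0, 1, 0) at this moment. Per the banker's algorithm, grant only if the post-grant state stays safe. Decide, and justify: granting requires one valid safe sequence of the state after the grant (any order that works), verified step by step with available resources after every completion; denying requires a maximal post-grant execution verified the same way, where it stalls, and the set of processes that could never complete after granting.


DENY: after the grant no complete ordering would exist.
Key observation: after J4, J6 the pool peaks at (1, 5, 5, 7), and each blocked process is short somewhere: J7 on R4; J2 on R3; J8 on R3, R1; J5 on R2, R4, R1; J3 on R4.
Pretend the grant happened; the run J4, J6 goes as far as possible. Step-by-step check:
  pool = (1, 2, 2, 3)
  J4 needs (1, 2, 0, 2) <= (1, 2, 2, 3) -> finishes; pool += (0, 3, 2, 2) = (1, 5, 4, 5)
  J6 needs (1, 5, 1, 4) <= (1, 5, 4, 5) -> finishes; pool += (0, 0, 1, 2) = (1, 5, 5, 7)
  J7 still needs (0, 4, 7, 0) but only (1, 5, 5, 7) is free — short on R4
  J2 still needs (2, 4, 5, 4) but only (1, 5, 5, 7) is free — short on R3
  J8 still needs (2, 5, 5, 10) but only (1, 5, 5, 7) is free — short on R3 and R1
  J5 still needs (0, 6, 8, 9) but only (1, 5, 5, 7) is free — short on R2, R4 and R1
  J3 still needs (0, 5, 8, 6) but only (1, 5, 5, 7) is free — short on R4
Had the request been granted, J7, J2, J8, J5 and J3 could never finish.


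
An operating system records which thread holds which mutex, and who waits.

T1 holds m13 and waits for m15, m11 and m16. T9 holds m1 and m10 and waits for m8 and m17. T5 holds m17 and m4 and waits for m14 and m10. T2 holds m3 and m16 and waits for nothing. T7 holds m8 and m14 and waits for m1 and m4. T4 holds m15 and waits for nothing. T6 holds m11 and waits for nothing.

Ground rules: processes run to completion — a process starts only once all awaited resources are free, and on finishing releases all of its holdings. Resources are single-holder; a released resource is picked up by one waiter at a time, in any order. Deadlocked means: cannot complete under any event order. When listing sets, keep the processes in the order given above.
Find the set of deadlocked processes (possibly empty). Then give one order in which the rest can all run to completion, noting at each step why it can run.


Deadlocked: T9, T5 and T7.
Key observation: the loop T9 -> T5 -> T9 blocks itself forever; T7 is caught in further circular waits.
The rest can finish in the order T6, T4, T2, T1.
Walking it through:
  T6: no waits; runs immediately, freeing m11
  T4: no waits; runs immediately, freeing m15
  T2: no waits; runs immediately, freeing m3 and m16
  T1 waits on m15, m11 and m16 — all released -> runs and releases m13


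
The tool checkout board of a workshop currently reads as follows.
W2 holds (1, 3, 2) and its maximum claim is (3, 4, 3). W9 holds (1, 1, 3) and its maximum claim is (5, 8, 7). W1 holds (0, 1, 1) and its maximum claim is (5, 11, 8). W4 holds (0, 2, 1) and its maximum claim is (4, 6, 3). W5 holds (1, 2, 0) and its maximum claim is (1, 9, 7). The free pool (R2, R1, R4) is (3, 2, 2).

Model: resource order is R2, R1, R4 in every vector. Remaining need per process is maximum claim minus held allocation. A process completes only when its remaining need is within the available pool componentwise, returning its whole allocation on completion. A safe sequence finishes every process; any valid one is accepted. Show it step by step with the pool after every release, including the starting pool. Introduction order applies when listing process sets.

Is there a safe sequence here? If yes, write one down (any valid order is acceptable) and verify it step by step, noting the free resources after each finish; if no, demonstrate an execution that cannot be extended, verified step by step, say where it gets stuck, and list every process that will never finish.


SAFE — a valid safe sequence is W2, W4, W9, W5, W1.
Key observation: W4 marks the first exact bind of the order: its need (4, 4, 2) fits the free (4, 5, 4) with zero slack on a requested resource.
Verifying each step:
  pool = (3, 2, 2)
  W2 needs (2, 1, 1) <= (3, 2, 2) -> finishes; pool += (1, 3, 2) = (4, 5, 4)
  W4 needs (4, 4, 2) <= (4, 5, 4) -> finishes; pool += (0, 2, 1) = (4, 7, 5)
  W9 needs (4, 7, 4) <= (4, 7, 5) -> finishes; pool += (1, 1, 3) = (5, 8, 8)
  W5 needs (0, 7, 7) <= (5, 8, 8) -> finishes; pool += (1, 2, 0) = (6, 10, 8)
  W1 needs (5, 10, 7) <= (6, 10, 8) -> finishes; pool += (0, 1, 1) = (6, 11, 9)


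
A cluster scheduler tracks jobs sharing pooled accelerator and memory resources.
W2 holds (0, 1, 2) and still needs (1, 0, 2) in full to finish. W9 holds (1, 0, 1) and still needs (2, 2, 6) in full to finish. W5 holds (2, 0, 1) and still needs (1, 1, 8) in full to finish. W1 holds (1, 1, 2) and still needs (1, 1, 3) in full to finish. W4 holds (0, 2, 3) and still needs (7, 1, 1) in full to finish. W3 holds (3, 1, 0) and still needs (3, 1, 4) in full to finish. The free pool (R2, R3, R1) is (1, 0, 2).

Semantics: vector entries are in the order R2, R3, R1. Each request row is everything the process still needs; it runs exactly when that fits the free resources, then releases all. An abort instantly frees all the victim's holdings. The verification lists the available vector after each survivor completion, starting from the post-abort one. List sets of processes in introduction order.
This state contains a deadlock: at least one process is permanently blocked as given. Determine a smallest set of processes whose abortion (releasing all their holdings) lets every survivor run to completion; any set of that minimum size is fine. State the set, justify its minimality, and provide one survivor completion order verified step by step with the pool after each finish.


Abort W4.
Key observation: W5 could never have finished before the abort; with (0, 2, 3) returned by W4, it fits at step 5.
No smaller set exists: with zero aborts the deadlock remains.
Survivors finish in the order: W1, W9, W2, W3, W5. Step-by-step check (pool after the aborts first):
  pool = (1, 2, 5)
  W1 needs (1, 1, 3) <= (1, 2, 5) -> finishes; pool += (1, 1, 2) = (2, 3, 7)
  W9 needs (2, 2, 6) <= (2, 3, 7) -> finishes; pool += (1, 0, 1) = (3, 3, 8)
  W2 needs (1, 0, 2) <= (3, 3, 8) -> finishes; pool += (0, 1, 2) = (3, 4, 10)
  W3 needs (3, 1, 4) <= (3, 4, 10) -> finishes; pool += (3, 1, 0) = (6, 5, 10)
  W5 needs (1, 1, 8) <= (6, 5, 10) -> finishes; pool += (2, 0, 1) = (8, 5, 11)


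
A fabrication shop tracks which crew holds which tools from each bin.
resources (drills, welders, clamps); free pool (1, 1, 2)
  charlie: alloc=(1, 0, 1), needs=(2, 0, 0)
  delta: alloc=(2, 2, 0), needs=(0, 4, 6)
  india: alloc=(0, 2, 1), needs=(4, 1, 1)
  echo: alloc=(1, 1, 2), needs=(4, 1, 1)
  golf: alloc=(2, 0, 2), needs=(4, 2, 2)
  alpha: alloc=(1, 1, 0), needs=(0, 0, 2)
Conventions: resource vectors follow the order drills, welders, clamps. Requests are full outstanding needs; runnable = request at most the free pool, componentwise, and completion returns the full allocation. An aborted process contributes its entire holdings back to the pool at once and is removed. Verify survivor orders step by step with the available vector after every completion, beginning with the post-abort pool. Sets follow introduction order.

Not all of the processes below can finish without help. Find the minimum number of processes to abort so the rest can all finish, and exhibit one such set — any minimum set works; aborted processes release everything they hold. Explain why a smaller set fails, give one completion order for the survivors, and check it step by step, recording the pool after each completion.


The answer: abort echo.
Key observation: india had no path to completion before; after the abort of echo ((1, 1, 2) returned), step 3 is where it fits.
Minimality: the empty abort set fails — the state is deadlocked as it stands.
Survivors finish in the order: alpha, charlie, india, golf, delta. Step-by-step check (pool after the aborts first):
  pool = (2, 2, 4)
  alpha needs (0, 0, 2) <= (2, 2, 4) -> finishes; pool += (1, 1, 0) = (3, 3, 4)
  charlie needs (2, 0, 0) <= (3, 3, 4) -> finishes; pool += (1, 0, 1) = (4, 3, 5)
  india needs (4, 1, 1) <= (4, 3, 5) -> finishes; pool += (0, 2, 1) = (4, 5, 6)
  golf needs (4, 2, 2) <= (4, 5, 6) -> finishes; pool += (2, 0, 2) = (6, 5, 8)
  delta needs (0, 4, 6) <= (6, 5, 8) -> finishes; pool += (2, 2, 0) = (8, 7, 8)


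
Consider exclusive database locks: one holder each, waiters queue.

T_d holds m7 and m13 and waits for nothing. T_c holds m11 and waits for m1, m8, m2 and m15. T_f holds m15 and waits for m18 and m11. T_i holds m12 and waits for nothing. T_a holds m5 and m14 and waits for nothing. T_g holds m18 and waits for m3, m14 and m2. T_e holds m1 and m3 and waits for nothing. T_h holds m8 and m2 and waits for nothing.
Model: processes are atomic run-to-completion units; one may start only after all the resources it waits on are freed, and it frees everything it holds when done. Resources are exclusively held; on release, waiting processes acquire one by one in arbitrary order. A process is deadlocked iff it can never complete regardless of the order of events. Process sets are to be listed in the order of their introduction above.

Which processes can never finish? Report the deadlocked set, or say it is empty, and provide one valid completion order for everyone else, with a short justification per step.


Deadlocked: T_c and T_f.
Key observation: T_c -> T_f -> T_c is a circular wait — nothing in it can go first; no other process is dragged down with it.
The rest can finish in the order T_i, T_h, T_a, T_d, T_e, T_g.
Check, step by step:
  T_i: no waits; runs immediately, freeing m12
  T_h: no waits; runs immediately, freeing m8 and m2
  T_a: no waits; runs immediately, freeing m5 and m14
  T_d: no waits; runs immediately, freeing m7 and m13
  T_e: no waits; runs immediately, freeing m1 and m3
  T_g waits on m3, m14 and m2 — all released -> runs and releases m18


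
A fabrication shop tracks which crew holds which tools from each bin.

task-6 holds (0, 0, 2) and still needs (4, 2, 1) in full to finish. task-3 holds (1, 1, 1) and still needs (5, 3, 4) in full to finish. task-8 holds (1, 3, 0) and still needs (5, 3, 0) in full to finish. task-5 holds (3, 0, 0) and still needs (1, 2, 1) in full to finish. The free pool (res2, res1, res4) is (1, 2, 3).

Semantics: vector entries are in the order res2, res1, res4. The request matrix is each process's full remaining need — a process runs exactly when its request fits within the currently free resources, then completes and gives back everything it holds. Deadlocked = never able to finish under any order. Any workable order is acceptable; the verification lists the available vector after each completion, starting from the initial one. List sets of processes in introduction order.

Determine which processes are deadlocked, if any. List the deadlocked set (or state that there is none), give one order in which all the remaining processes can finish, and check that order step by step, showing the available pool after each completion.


The deadlocked set is task-3 and task-8.
Key observation: no order helps: past task-5, task-6, the free pool tops out at (4, 2, 5), below what each blocked process needs in res2.
A valid finishing order for the others: task-5, task-6. Check, step by step:
  pool = (1, 2, 3)
  run task-5 (needs (1, 2, 1), free (1, 2, 3)); after release of (3, 0, 0) the pool is (4, 2, 3)
  run task-6 (needs (4, 2, 1), free (4, 2, 3)); after release of (0, 0, 2) the pool is (4, 2, 5)
The stuck group stays short no matter what:
  task-3 still needs (5, 3, 4) but only (4, 2, 5) is free — short on res2 and res1
  task-8 still needs (5, 3, 0) but only (4, 2, 5) is free — short on res2 and res1


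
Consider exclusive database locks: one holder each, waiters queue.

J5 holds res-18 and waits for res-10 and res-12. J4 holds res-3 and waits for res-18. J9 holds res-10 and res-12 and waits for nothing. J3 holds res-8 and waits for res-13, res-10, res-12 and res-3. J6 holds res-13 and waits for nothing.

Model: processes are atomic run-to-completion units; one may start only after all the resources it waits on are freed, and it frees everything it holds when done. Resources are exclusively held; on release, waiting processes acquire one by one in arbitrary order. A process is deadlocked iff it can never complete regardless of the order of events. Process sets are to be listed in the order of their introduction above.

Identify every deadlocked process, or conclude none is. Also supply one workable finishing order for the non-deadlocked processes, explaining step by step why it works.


The deadlocked set is empty.
Key observation: every chain of waits terminates; starting from the processes that wait on nothing, all the rest unlock in turn.
A valid finishing order for the others: J6, J9, J5, J4, J3.
Walking it through:
  J6 waits on nothing -> runs at once and releases res-13
  J9 waits on nothing -> runs at once and releases res-10 and res-12
  J5 waits on res-10 and res-12 — all released -> runs and releases res-18
  J4 waits on res-18 — all released -> runs and releases res-3
  J3 waits on res-13, res-10, res-12 and res-3 — all released -> runs and releases res-8


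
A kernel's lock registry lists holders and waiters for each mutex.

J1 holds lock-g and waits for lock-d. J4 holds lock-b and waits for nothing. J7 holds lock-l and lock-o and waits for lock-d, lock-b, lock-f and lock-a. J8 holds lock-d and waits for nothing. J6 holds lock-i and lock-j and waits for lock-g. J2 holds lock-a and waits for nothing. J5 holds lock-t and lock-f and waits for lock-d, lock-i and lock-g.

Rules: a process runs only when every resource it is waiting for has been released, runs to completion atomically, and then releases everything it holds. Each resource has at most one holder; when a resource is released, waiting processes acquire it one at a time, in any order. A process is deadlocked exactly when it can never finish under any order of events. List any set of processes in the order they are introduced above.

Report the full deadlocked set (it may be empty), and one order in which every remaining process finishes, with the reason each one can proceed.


The deadlocked set is empty.
Key observation: although several processes wait, no cycle exists — each chain bottoms out at a free runner.
One completion order for the rest: J8, J1, J4, J6, J2, J5, J7.
Verifying each step:
  J8: no waits; runs immediately, freeing lock-d
  run J1 (all its waits — lock-d — are resolved); releases lock-g
  J4: no waits; runs immediately, freeing lock-b
  run J6 (all its waits — lock-g — are resolved); releases lock-i and lock-j
  J2: no waits; runs immediately, freeing lock-a
  run J5 (all its waits — lock-d, lock-i and lock-g — are resolved); releases lock-t and lock-f
  run J7 (all its waits — lock-d, lock-b, lock-f and lock-a — are resolved); releases lock-l and lock-o


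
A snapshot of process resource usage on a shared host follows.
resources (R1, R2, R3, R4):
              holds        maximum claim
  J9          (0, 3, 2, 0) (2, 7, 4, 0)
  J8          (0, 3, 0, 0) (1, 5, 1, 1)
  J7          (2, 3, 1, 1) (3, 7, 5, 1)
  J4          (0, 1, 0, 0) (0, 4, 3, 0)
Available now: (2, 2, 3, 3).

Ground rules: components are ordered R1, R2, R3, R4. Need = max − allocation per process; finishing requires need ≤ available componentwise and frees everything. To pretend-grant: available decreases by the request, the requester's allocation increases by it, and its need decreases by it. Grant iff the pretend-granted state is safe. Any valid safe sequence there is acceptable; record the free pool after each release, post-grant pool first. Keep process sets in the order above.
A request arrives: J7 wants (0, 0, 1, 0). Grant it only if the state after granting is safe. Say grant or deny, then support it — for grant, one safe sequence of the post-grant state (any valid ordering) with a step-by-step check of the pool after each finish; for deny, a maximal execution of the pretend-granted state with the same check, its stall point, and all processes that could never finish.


GRANT: granting preserves safety; a valid post-grant sequence is J8, J9, J4, J7.
Key observation: granting shrinks the pool to (2, 2, 2, 3), yet J8 still fits and the chain goes through.
Check on the post-grant state, step by step:
  pool = (2, 2, 2, 3)
  J8 needs (1, 2, 1, 1) <= (2, 2, 2, 3) -> finishes; pool += (0, 3, 0, 0) = (2, 5, 2, 3)
  J9 needs (2, 4, 2, 0) <= (2, 5, 2, 3) -> finishes; pool += (0, 3, 2, 0) = (2, 8, 4, 3)
  J4 needs (0, 3, 3, 0) <= (2, 8, 4, 3) -> finishes; pool += (0, 1, 0, 0) = (2, 9, 4, 3)
  J7 needs (1, 4, 3, 0) <= (2, 9, 4, 3) -> finishes; pool += (2, 3, 2, 1) = (4, 12, 6, 4)


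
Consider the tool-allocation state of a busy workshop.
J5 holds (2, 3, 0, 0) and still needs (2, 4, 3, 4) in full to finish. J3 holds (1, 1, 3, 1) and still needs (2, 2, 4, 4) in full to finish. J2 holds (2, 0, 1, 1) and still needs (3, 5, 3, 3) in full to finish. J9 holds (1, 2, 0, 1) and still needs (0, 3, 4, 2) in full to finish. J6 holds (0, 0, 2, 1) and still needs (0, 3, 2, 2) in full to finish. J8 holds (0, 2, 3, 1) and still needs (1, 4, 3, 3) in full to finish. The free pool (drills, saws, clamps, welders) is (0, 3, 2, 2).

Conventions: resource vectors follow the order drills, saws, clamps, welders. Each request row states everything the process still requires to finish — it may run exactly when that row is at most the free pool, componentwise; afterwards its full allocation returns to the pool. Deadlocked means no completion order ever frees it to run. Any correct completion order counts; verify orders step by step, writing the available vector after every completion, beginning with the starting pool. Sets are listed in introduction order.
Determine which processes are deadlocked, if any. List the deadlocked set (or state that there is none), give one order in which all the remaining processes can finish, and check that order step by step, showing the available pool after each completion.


The deadlocked set is J5, J3 and J2.
Key observation: the pool after J6, J9, J8 is (1, 7, 7, 5); every surviving request exceeds it in drills, so progress ends there.
A valid finishing order for the others: J6, J9, J8. Verifying each step:
  pool = (0, 3, 2, 2)
  run J6 (needs (0, 3, 2, 2), free (0, 3, 2, 2)); after release of (0, 0, 2, 1) the pool is (0, 3, 4, 3)
  run J9 (needs (0, 3, 4, 2), free (0, 3, 4, 3)); after release of (1, 2, 0, 1) the pool is (1, 5, 4, 4)
  run J8 (needs (1, 4, 3, 3), free (1, 5, 4, 4)); after release of (0, 2, 3, 1) the pool is (1, 7, 7, 5)
The blocked processes can never fit:
  J5 still needs (2, 4, 3, 4) but only (1, 7, 7, 5) is free — short on drills
  J3 still needs (2, 2, 4, 4) but only (1, 7, 7, 5) is free — short on drills
  J2 still needs (3, 5, 3, 3) but only (1, 7, 7, 5) is free — short on drills


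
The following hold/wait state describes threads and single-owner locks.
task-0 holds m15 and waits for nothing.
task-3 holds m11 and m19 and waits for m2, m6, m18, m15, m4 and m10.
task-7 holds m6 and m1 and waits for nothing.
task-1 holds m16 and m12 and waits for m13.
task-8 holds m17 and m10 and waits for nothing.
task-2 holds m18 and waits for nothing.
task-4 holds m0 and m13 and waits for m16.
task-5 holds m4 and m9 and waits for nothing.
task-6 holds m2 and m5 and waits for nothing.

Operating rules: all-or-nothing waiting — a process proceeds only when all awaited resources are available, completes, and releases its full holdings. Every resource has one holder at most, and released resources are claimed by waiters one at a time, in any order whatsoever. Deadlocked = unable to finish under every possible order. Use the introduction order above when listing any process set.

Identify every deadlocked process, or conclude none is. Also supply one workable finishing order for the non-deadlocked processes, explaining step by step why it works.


Deadlocked set: task-1 and task-4.
Key observation: the knot is the closed ring of waits task-1 -> task-4 -> task-1; no other process is dragged down with it.
A valid finishing order for the others: task-5, task-0, task-2, task-8, task-6, task-7, task-3.
Step-by-step check:
  task-5 waits on nothing -> runs at once and releases m4 and m9
  task-0 waits on nothing -> runs at once and releases m15
  task-2 waits on nothing -> runs at once and releases m18
  task-8 waits on nothing -> runs at once and releases m17 and m10
  task-6 waits on nothing -> runs at once and releases m2 and m5
  task-7 waits on nothing -> runs at once and releases m6 and m1
  task-3: everything it awaited (m2, m6, m18, m15, m4 and m10) is free; runs, freeing m11 and m19
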